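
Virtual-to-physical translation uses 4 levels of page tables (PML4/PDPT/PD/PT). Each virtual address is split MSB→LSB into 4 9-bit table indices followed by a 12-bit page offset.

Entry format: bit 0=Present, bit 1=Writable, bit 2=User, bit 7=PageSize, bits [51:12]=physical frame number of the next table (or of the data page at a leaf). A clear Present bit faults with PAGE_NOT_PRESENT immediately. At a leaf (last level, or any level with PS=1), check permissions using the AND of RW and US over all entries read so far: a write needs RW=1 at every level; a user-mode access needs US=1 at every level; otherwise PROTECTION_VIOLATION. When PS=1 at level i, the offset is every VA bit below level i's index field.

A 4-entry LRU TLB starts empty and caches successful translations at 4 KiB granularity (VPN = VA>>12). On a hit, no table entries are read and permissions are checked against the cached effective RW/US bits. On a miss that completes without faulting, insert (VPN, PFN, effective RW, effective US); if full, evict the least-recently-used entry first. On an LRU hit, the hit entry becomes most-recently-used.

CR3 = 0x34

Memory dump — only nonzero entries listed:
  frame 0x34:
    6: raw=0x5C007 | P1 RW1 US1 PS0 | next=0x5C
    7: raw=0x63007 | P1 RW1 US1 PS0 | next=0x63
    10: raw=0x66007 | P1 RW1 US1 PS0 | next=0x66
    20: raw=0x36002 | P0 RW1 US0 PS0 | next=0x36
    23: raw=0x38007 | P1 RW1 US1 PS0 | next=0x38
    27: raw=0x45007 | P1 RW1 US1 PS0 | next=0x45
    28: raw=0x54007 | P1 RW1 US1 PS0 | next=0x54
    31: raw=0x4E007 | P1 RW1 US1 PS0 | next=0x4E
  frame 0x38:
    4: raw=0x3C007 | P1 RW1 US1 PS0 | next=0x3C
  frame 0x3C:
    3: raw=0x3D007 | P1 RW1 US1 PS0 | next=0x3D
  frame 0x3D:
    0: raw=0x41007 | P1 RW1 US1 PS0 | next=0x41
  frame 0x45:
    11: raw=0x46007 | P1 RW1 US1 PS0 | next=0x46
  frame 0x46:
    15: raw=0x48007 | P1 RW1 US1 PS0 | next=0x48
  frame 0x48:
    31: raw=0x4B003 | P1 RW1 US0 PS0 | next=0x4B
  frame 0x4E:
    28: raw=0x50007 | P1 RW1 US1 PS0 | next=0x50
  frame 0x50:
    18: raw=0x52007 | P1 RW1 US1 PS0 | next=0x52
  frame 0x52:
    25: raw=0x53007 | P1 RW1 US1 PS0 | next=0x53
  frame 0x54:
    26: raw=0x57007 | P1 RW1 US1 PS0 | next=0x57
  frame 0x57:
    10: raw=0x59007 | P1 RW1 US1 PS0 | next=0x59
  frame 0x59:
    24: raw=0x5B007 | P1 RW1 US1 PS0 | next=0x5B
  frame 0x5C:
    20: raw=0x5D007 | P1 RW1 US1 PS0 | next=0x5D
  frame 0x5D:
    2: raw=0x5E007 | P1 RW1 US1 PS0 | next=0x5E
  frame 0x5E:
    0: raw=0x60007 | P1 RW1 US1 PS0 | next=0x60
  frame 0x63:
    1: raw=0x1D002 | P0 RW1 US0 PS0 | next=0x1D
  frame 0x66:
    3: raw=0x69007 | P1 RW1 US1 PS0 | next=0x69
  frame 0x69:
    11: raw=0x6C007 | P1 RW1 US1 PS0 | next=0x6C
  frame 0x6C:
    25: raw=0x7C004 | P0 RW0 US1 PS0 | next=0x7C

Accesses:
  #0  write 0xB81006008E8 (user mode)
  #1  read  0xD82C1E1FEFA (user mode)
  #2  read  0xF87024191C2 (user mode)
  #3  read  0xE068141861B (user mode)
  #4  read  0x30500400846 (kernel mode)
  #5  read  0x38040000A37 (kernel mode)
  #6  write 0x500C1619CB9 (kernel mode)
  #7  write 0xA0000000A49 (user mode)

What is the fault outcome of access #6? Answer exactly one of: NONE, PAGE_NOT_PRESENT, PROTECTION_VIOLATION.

Walk each access:
#0 VA=0xB81006008E8 (w,user):
  L0 @0x34[23] → 0x38007  P=1,RW=1,US=1,PS=0
  L1 @0x38[4] → 0x3C007  P=1,RW=1,US=1,PS=0
  L2 @0x3C[3] → 0x3D007  P=1,RW=1,US=1,PS=0
  L3 @0x3D[0] → 0x41007  P=1,RW=1,US=1,PS=0
  ✓ 0x418E8  — 4 lookups
#1 VA=0xD82C1E1FEFA (r,user):
  L0 @0x34[27] → 0x45007  P=1,RW=1,US=1,PS=0
  L1 @0x45[11] → 0x46007  P=1,RW=1,US=1,PS=0
  L2 @0x46[15] → 0x48007  P=1,RW=1,US=1,PS=0
  L3 @0x48[31] → 0x4B003  P=1,RW=1,US=0,PS=0
  ⇒ fault: PROTECTION_VIOLATION  — 4 lookups
#2 VA=0xF87024191C2 (r,user):
  L0 @0x34[31] → 0x4E007  P=1,RW=1,US=1,PS=0
  L1 @0x4E[28] → 0x50007  P=1,RW=1,US=1,PS=0
  L2 @0x50[18] → 0x52007  P=1,RW=1,US=1,PS=0
  L3 @0x52[25] → 0x53007  P=1,RW=1,US=1,PS=0
  ✓ 0x531C2  — 4 lookups
#3 VA=0xE068141861B (r,user):
  L0 @0x34[28] → 0x54007  P=1,RW=1,US=1,PS=0
  L1 @0x54[26] → 0x57007  P=1,RW=1,US=1,PS=0
  L2 @0x57[10] → 0x59007  P=1,RW=1,US=1,PS=0
  L3 @0x59[24] → 0x5B007  P=1,RW=1,US=1,PS=0
  ✓ 0x5B61B  — 4 lookups
#4 VA=0x30500400846 (r,kernel):
  L0 @0x34[6] → 0x5C007  P=1,RW=1,US=1,PS=0
  L1 @0x5C[20] → 0x5D007  P=1,RW=1,US=1,PS=0
  L2 @0x5D[2] → 0x5E007  P=1,RW=1,US=1,PS=0
  L3 @0x5E[0] → 0x60007  P=1,RW=1,US=1,PS=0
  ✓ 0x60846  — 4 lookups
#5 VA=0x38040000A37 (r,kernel):
  L0 @0x34[7] → 0x63007  P=1,RW=1,US=1,PS=0
  L1 @0x63[1] → 0x1D002  P=0,RW=1,US=0,PS=0
  ⇒ fault: PAGE_NOT_PRESENT  — 2 lookups
#6 VA=0x500C1619CB9 (w,kernel):
  L0 @0x34[10] → 0x66007  P=1,RW=1,US=1,PS=0
  L1 @0x66[3] → 0x69007  P=1,RW=1,US=1,PS=0
  L2 @0x69[11] → 0x6C007  P=1,RW=1,US=1,PS=0
  L3 @0x6C[25] → 0x7C004  P=0,RW=0,US=1,PS=0
  ⇒ fault: PAGE_NOT_PRESENT  — 4 lookups
#7 VA=0xA0000000A49 (w,user):
  L0 @0x34[20] → 0x36002  P=0,RW=1,US=0,PS=0
  ⇒ fault: PAGE_NOT_PRESENT  — 1 lookups

Access #6 fault: PAGE_NOT_PRESENT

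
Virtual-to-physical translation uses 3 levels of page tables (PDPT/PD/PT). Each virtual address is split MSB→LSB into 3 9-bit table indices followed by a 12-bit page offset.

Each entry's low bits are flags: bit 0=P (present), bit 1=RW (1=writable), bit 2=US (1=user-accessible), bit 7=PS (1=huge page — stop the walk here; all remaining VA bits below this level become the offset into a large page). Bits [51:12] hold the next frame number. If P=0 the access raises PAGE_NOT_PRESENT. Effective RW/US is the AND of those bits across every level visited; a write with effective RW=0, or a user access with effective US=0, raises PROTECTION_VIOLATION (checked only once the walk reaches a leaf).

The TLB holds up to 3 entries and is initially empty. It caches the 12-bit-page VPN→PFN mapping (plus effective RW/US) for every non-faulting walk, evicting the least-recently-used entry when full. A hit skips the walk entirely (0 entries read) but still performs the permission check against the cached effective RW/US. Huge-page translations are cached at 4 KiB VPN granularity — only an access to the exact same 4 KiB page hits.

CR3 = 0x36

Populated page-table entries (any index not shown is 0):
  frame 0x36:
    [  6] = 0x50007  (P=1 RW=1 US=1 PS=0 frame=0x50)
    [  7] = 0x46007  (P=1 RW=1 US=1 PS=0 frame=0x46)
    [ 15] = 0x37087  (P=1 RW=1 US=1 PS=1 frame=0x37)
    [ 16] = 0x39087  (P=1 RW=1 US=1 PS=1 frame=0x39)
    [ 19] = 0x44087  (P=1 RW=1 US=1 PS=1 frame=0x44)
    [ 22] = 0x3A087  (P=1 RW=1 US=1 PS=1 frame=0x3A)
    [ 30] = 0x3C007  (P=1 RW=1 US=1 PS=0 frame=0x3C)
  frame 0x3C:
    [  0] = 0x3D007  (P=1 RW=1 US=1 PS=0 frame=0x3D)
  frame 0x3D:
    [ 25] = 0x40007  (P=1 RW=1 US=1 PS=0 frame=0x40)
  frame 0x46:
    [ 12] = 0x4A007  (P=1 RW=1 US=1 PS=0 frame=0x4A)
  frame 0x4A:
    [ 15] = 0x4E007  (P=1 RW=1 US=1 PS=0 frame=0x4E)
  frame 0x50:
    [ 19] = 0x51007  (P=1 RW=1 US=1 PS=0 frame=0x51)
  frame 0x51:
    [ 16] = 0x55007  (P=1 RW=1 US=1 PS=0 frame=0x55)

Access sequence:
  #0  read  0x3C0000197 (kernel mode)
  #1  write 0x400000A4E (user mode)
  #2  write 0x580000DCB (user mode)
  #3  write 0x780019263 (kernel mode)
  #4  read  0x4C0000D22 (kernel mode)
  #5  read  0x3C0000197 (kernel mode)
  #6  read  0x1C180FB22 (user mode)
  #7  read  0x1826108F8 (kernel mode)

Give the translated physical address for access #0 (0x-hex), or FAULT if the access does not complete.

Trace:
#0 VA=0x3C0000197 (r,kernel):
  L0: frame=0x36 idx=15 entry=0x37087 [P=1 RW=1 US=1 PS=1]
  → PA=0x37197 (huge @L0)  (1 entries read)
#1 VA=0x400000A4E (w,user):
  L0: frame=0x36 idx=16 entry=0x39087 [P=1 RW=1 US=1 PS=1]
  → PA=0x39A4E (huge @L0)  (1 entries read)
#2 VA=0x580000DCB (w,user):
  L0: frame=0x36 idx=22 entry=0x3A087 [P=1 RW=1 US=1 PS=1]
  → PA=0x3ADCB (huge @L0)  (1 entries read)
#3 VA=0x780019263 (w,kernel):
  L0: frame=0x36 idx=30 entry=0x3C007 [P=1 RW=1 US=1 PS=0]
  L1: frame=0x3C idx=0 entry=0x3D007 [P=1 RW=1 US=1 PS=0]
  L2: frame=0x3D idx=25 entry=0x40007 [P=1 RW=1 US=1 PS=0]
  → PA=0x40263  (3 entries read)
#4 VA=0x4C0000D22 (r,kernel):
  L0: frame=0x36 idx=19 entry=0x44087 [P=1 RW=1 US=1 PS=1]
  → PA=0x44D22 (huge @L0)  (1 entries read)
#5 VA=0x3C0000197 (r,kernel):
  L0: frame=0x36 idx=15 entry=0x37087 [P=1 RW=1 US=1 PS=1]
  → PA=0x37197 (huge @L0)  (1 entries read)
#6 VA=0x1C180FB22 (r,user):
  L0: frame=0x36 idx=7 entry=0x46007 [P=1 RW=1 US=1 PS=0]
  L1: frame=0x46 idx=12 entry=0x4A007 [P=1 RW=1 US=1 PS=0]
  L2: frame=0x4A idx=15 entry=0x4E007 [P=1 RW=1 US=1 PS=0]
  → PA=0x4EB22  (3 entries read)
#7 VA=0x1826108F8 (r,kernel):
  L0: frame=0x36 idx=6 entry=0x50007 [P=1 RW=1 US=1 PS=0]
  L1: frame=0x50 idx=19 entry=0x51007 [P=1 RW=1 US=1 PS=0]
  L2: frame=0x51 idx=16 entry=0x55007 [P=1 RW=1 US=1 PS=0]
  → PA=0x558F8  (3 entries read)

Access #0 PA: 0x37197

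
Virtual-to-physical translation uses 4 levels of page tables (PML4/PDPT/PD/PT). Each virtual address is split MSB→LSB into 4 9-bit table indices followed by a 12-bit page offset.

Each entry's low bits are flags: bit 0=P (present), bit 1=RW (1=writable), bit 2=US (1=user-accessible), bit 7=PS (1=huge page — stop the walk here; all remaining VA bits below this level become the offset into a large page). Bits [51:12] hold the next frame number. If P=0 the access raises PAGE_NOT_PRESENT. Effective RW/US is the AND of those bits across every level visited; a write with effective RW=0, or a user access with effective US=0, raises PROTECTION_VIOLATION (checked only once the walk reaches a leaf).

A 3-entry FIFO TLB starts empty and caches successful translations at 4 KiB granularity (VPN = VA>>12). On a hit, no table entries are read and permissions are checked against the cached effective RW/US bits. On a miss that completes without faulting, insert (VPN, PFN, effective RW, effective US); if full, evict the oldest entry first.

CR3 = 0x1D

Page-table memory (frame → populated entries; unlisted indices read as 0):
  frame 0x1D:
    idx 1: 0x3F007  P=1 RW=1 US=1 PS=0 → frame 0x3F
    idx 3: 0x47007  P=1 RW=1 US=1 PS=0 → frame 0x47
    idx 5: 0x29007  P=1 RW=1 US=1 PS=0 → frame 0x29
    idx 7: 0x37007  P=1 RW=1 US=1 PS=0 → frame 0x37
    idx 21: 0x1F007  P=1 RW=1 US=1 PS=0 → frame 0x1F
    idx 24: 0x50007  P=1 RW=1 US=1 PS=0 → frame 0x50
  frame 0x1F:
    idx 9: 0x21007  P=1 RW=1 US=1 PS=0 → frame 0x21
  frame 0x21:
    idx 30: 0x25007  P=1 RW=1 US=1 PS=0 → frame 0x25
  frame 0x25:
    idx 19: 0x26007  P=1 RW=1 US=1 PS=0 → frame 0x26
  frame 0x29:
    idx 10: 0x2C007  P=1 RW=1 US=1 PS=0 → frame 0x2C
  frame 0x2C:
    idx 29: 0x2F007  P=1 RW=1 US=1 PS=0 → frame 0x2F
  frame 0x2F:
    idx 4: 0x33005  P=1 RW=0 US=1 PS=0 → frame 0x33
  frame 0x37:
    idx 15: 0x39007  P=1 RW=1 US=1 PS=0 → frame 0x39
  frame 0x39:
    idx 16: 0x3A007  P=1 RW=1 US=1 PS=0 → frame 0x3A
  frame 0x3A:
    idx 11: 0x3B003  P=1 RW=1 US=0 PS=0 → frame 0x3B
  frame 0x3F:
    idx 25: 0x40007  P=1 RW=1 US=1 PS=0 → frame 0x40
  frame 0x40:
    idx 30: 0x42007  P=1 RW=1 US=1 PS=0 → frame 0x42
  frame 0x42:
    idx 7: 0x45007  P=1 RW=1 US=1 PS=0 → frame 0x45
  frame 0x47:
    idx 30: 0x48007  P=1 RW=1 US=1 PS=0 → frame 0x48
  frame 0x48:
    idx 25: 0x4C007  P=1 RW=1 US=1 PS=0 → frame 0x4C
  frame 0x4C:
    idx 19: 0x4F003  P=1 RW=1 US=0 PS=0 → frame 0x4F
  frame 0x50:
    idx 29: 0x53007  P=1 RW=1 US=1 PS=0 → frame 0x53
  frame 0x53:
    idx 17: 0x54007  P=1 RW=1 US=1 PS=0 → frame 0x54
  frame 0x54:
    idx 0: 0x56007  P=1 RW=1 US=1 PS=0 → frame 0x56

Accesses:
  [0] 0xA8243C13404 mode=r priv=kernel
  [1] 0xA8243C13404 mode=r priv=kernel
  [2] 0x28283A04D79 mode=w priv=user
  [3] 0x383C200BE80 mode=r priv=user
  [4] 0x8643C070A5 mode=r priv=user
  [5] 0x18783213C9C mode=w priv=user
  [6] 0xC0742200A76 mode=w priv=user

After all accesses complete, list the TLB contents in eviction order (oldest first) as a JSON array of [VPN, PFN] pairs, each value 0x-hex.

Per-access translation:
#0 VA=0xA8243C13404 (r,kernel):
  [0] read 0x1D idx=21: raw=0x1F007 flags P=1 W=1 U=1 S=0
  [1] read 0x1F idx=9: raw=0x21007 flags P=1 W=1 U=1 S=0
  [2] read 0x21 idx=30: raw=0x25007 flags P=1 W=1 U=1 S=0
  [3] read 0x25 idx=19: raw=0x26007 flags P=1 W=1 U=1 S=0
  → PA=0x26404  (4 entries read)
#1 VA=0xA8243C13404 (r,kernel):
  TLB hit vpn=0xA8243C13 → PA=0x26404
#2 VA=0x28283A04D79 (w,user):
  [0] read 0x1D idx=5: raw=0x29007 flags P=1 W=1 U=1 S=0
  [1] read 0x29 idx=10: raw=0x2C007 flags P=1 W=1 U=1 S=0
  [2] read 0x2C idx=29: raw=0x2F007 flags P=1 W=1 U=1 S=0
  [3] read 0x2F idx=4: raw=0x33005 flags P=1 W=0 U=1 S=0
  ⇒ fault: PROTECTION_VIOLATION  — 4 lookups
#3 VA=0x383C200BE80 (r,user):
  [0] read 0x1D idx=7: raw=0x37007 flags P=1 W=1 U=1 S=0
  [1] read 0x37 idx=15: raw=0x39007 flags P=1 W=1 U=1 S=0
  [2] read 0x39 idx=16: raw=0x3A007 flags P=1 W=1 U=1 S=0
  [3] read 0x3A idx=11: raw=0x3B003 flags P=1 W=1 U=0 S=0
  ⇒ fault: PROTECTION_VIOLATION  — 4 lookups
#4 VA=0x8643C070A5 (r,user):
  [0] read 0x1D idx=1: raw=0x3F007 flags P=1 W=1 U=1 S=0
  [1] read 0x3F idx=25: raw=0x40007 flags P=1 W=1 U=1 S=0
  [2] read 0x40 idx=30: raw=0x42007 flags P=1 W=1 U=1 S=0
  [3] read 0x42 idx=7: raw=0x45007 flags P=1 W=1 U=1 S=0
  → PA=0x450A5  (4 entries read)
#5 VA=0x18783213C9C (w,user):
  [0] read 0x1D idx=3: raw=0x47007 flags P=1 W=1 U=1 S=0
  [1] read 0x47 idx=30: raw=0x48007 flags P=1 W=1 U=1 S=0
  [2] read 0x48 idx=25: raw=0x4C007 flags P=1 W=1 U=1 S=0
  [3] read 0x4C idx=19: raw=0x4F003 flags P=1 W=1 U=0 S=0
  ⇒ fault: PROTECTION_VIOLATION  — 4 lookups
#6 VA=0xC0742200A76 (w,user):
  [0] read 0x1D idx=24: raw=0x50007 flags P=1 W=1 U=1 S=0
  [1] read 0x50 idx=29: raw=0x53007 flags P=1 W=1 U=1 S=0
  [2] read 0x53 idx=17: raw=0x54007 flags P=1 W=1 U=1 S=0
  [3] read 0x54 idx=0: raw=0x56007 flags P=1 W=1 U=1 S=0
  → PA=0x56A76  (4 entries read)

TLB: [["0xA8243C13", "0x26"], ["0x8643C07", "0x45"], ["0xC0742200", "0x56"]]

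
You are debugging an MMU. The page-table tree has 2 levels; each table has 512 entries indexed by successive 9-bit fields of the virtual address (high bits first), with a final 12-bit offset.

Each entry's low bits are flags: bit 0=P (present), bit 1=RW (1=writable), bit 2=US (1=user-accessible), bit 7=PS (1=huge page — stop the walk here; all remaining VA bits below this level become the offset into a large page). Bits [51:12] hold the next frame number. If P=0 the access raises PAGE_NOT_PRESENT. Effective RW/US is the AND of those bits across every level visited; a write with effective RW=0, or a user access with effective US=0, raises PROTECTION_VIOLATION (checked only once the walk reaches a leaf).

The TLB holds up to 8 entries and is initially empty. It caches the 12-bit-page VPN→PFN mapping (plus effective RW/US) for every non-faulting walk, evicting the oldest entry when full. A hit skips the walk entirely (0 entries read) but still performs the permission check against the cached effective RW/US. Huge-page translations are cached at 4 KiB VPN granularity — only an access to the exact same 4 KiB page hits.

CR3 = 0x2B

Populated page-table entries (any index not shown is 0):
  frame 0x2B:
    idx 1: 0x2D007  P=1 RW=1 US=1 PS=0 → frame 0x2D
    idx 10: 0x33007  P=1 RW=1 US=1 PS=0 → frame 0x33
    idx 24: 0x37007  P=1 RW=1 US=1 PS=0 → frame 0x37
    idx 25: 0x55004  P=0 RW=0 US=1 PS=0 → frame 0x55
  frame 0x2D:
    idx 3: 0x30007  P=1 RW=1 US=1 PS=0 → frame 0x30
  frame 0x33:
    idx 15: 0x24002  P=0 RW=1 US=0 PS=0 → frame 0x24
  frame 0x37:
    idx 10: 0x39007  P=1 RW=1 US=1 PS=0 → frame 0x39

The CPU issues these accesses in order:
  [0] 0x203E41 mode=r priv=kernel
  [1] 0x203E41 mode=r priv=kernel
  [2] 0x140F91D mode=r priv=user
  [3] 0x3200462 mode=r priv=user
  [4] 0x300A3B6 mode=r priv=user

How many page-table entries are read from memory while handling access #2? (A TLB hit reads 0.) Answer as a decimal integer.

Per-access translation:
#0 VA=0x203E41 (r,kernel):
  L0: frame=0x2B idx=1 entry=0x2D007 [P=1 RW=1 US=1 PS=0]
  L1: frame=0x2D idx=3 entry=0x30007 [P=1 RW=1 US=1 PS=0]
  → PA=0x30E41  (2 entries read)
#1 VA=0x203E41 (r,kernel):
  TLB hit vpn=0x203 → PA=0x30E41
#2 VA=0x140F91D (r,user):
  L0: frame=0x2B idx=10 entry=0x33007 [P=1 RW=1 US=1 PS=0]
  L1: frame=0x33 idx=15 entry=0x24002 [P=0 RW=1 US=0 PS=0]
  ⇒ fault: PAGE_NOT_PRESENT  — 2 lookups
#3 VA=0x3200462 (r,user):
  L0: frame=0x2B idx=25 entry=0x55004 [P=0 RW=0 US=1 PS=0]
  ⇒ fault: PAGE_NOT_PRESENT  — 1 lookups
#4 VA=0x300A3B6 (r,user):
  L0: frame=0x2B idx=24 entry=0x37007 [P=1 RW=1 US=1 PS=0]
  L1: frame=0x37 idx=10 entry=0x39007 [P=1 RW=1 US=1 PS=0]
  → PA=0x393B6  (2 entries read)

Entries read for #2: 2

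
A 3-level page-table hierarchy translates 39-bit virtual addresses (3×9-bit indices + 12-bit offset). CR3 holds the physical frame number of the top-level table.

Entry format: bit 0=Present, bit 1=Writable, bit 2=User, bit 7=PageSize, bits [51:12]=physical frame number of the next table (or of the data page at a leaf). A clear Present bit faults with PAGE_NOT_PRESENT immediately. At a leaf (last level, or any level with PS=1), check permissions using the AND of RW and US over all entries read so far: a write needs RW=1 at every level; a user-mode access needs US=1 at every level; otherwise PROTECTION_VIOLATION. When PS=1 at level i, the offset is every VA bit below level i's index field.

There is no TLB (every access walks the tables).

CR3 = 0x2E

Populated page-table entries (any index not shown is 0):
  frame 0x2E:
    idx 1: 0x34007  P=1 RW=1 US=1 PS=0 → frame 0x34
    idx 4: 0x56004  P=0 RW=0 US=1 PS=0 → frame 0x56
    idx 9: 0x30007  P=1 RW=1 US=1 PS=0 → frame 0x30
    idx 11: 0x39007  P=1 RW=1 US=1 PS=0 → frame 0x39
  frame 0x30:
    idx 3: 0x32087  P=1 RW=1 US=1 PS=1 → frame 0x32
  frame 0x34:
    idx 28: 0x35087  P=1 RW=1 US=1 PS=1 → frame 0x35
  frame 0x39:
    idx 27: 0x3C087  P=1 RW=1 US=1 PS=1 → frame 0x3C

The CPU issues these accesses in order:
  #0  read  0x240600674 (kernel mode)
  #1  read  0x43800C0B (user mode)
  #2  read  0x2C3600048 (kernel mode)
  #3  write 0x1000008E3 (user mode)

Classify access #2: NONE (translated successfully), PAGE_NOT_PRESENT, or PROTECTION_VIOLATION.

Trace:
#0 VA=0x240600674 (r,kernel):
  L0: frame=0x2E idx=9 entry=0x30007 [P=1 RW=1 US=1 PS=0]
  L1: frame=0x30 idx=3 entry=0x32087 [P=1 RW=1 US=1 PS=1]
  ✓ 0x32674 (huge @L1)  — 2 lookups
#1 VA=0x43800C0B (r,user):
  L0: frame=0x2E idx=1 entry=0x34007 [P=1 RW=1 US=1 PS=0]
  L1: frame=0x34 idx=28 entry=0x35087 [P=1 RW=1 US=1 PS=1]
  ✓ 0x35C0B (huge @L1)  — 2 lookups
#2 VA=0x2C3600048 (r,kernel):
  L0: frame=0x2E idx=11 entry=0x39007 [P=1 RW=1 US=1 PS=0]
  L1: frame=0x39 idx=27 entry=0x3C087 [P=1 RW=1 US=1 PS=1]
  ✓ 0x3C048 (huge @L1)  — 2 lookups
#3 VA=0x1000008E3 (w,user):
  L0: frame=0x2E idx=4 entry=0x56004 [P=0 RW=0 US=1 PS=0]
  ⇒ fault: PAGE_NOT_PRESENT  — 1 lookups

Access #2 fault: NONE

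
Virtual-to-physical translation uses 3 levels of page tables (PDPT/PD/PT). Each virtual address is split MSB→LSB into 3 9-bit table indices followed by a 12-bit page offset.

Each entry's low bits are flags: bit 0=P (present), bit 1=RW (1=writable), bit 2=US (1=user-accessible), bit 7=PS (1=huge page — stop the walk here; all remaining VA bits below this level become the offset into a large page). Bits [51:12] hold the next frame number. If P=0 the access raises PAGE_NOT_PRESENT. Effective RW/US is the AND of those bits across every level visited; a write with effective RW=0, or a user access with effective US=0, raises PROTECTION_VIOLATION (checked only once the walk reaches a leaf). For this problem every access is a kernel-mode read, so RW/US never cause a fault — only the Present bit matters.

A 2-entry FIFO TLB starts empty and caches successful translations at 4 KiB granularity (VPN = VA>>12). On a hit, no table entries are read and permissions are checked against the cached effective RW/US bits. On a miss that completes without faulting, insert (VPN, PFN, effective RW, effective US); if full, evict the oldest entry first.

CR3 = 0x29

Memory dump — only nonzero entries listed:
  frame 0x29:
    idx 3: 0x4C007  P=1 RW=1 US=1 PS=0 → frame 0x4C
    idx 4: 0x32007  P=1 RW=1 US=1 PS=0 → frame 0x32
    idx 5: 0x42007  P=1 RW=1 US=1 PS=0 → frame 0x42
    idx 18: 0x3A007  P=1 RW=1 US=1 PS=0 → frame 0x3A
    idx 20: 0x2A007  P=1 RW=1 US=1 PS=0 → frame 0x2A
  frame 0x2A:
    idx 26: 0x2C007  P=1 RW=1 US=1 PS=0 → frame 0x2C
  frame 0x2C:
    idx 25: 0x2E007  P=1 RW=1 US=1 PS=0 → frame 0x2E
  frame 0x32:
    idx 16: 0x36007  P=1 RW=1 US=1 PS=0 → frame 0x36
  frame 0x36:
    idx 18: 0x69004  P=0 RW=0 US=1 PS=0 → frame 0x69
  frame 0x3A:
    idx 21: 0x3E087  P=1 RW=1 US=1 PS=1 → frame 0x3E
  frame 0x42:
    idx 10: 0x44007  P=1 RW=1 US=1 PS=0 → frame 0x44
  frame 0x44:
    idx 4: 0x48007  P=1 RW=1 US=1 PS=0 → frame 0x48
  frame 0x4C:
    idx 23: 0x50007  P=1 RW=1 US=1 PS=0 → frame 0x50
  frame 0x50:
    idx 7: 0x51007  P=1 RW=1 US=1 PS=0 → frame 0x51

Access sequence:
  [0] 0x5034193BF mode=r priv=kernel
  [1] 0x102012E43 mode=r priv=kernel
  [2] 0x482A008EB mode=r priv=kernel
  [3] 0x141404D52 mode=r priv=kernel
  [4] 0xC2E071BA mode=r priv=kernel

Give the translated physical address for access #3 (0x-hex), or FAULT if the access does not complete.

Walk each access:
#0 VA=0x5034193BF (r,kernel):
  L0: frame=0x29 idx=20 entry=0x2A007 [P=1 RW=1 US=1 PS=0]
  L1: frame=0x2A idx=26 entry=0x2C007 [P=1 RW=1 US=1 PS=0]
  L2: frame=0x2C idx=25 entry=0x2E007 [P=1 RW=1 US=1 PS=0]
  ⇒ phys 0x2E3BF  [3 reads]
#1 VA=0x102012E43 (r,kernel):
  L0: frame=0x29 idx=4 entry=0x32007 [P=1 RW=1 US=1 PS=0]
  L1: frame=0x32 idx=16 entry=0x36007 [P=1 RW=1 US=1 PS=0]
  L2: frame=0x36 idx=18 entry=0x69004 [P=0 RW=0 US=1 PS=0]
  ⇒ fault: PAGE_NOT_PRESENT  — 3 lookups
#2 VA=0x482A008EB (r,kernel):
  L0: frame=0x29 idx=18 entry=0x3A007 [P=1 RW=1 US=1 PS=0]
  L1: frame=0x3A idx=21 entry=0x3E087 [P=1 RW=1 US=1 PS=1]
  ⇒ phys 0x3E8EB (huge @L1)  [2 reads]
#3 VA=0x141404D52 (r,kernel):
  L0: frame=0x29 idx=5 entry=0x42007 [P=1 RW=1 US=1 PS=0]
  L1: frame=0x42 idx=10 entry=0x44007 [P=1 RW=1 US=1 PS=0]
  L2: frame=0x44 idx=4 entry=0x48007 [P=1 RW=1 US=1 PS=0]
  ⇒ phys 0x48D52  [3 reads]
#4 VA=0xC2E071BA (r,kernel):
  L0: frame=0x29 idx=3 entry=0x4C007 [P=1 RW=1 US=1 PS=0]
  L1: frame=0x4C idx=23 entry=0x50007 [P=1 RW=1 US=1 PS=0]
  L2: frame=0x50 idx=7 entry=0x51007 [P=1 RW=1 US=1 PS=0]
  ⇒ phys 0x511BA  [3 reads]

Access #3 PA: 0x48D52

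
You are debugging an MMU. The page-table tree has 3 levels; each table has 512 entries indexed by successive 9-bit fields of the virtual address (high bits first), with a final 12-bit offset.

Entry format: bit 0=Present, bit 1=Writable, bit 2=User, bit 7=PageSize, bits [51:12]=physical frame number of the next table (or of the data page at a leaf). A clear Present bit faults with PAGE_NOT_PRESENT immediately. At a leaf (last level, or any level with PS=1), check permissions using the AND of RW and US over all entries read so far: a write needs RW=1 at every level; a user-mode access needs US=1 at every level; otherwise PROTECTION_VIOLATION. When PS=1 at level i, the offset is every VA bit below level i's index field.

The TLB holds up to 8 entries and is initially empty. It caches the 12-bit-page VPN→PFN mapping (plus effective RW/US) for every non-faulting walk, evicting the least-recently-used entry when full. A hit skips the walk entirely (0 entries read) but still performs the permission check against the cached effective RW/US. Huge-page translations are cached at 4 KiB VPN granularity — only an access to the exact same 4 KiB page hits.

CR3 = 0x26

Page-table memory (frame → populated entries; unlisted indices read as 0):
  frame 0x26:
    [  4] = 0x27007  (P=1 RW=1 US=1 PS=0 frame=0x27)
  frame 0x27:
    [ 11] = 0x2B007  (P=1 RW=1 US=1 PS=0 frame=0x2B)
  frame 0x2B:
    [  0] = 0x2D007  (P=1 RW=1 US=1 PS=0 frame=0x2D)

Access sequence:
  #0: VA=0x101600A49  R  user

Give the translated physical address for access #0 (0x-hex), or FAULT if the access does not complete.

Trace:
#0 VA=0x101600A49 (r,user):
  L0: frame=0x26 idx=4 entry=0x27007 [P=1 RW=1 US=1 PS=0]
  L1: frame=0x27 idx=11 entry=0x2B007 [P=1 RW=1 US=1 PS=0]
  L2: frame=0x2B idx=0 entry=0x2D007 [P=1 RW=1 US=1 PS=0]
  → PA=0x2DA49  (3 entries read)

Access #0 PA: 0x2DA49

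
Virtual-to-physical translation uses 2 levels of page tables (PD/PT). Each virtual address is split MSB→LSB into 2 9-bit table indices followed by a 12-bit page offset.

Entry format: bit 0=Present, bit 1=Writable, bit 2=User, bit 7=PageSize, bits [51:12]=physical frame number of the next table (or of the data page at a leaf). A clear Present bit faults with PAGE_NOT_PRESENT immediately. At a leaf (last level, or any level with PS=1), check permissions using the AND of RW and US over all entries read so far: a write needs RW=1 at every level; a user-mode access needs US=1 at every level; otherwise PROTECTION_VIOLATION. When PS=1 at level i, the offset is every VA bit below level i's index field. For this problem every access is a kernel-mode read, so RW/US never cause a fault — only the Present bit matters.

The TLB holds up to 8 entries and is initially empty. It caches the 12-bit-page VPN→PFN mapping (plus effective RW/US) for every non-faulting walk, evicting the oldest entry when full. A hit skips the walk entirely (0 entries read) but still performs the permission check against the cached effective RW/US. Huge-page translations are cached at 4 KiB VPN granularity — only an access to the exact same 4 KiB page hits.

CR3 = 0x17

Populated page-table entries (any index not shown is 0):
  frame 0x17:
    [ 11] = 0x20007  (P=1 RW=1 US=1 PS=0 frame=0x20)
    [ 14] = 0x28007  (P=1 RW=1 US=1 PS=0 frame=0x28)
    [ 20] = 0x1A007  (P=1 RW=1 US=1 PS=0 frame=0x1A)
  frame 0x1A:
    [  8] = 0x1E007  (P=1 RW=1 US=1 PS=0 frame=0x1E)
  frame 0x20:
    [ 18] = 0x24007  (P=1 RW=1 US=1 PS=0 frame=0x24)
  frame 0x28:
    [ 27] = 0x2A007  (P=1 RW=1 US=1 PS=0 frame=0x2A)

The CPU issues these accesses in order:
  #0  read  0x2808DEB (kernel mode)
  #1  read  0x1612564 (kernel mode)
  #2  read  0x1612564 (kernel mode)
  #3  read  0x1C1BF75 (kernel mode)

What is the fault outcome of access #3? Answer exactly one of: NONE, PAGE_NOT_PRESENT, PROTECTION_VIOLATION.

Trace:
#0 VA=0x2808DEB (r,kernel):
  lvl0: tbl 0x17, slot 20 ⇒ 0x1A007 (P1/RW1/US1/PS0)
  lvl1: tbl 0x1A, slot 8 ⇒ 0x1E007 (P1/RW1/US1/PS0)
  ✓ 0x1EDEB  — 2 lookups
#1 VA=0x1612564 (r,kernel):
  lvl0: tbl 0x17, slot 11 ⇒ 0x20007 (P1/RW1/US1/PS0)
  lvl1: tbl 0x20, slot 18 ⇒ 0x24007 (P1/RW1/US1/PS0)
  ✓ 0x24564  — 2 lookups
#2 VA=0x1612564 (r,kernel):
  TLB hit vpn=0x1612 → PA=0x24564
#3 VA=0x1C1BF75 (r,kernel):
  lvl0: tbl 0x17, slot 14 ⇒ 0x28007 (P1/RW1/US1/PS0)
  lvl1: tbl 0x28, slot 27 ⇒ 0x2A007 (P1/RW1/US1/PS0)
  ✓ 0x2AF75  — 2 lookups

Access #3 fault: NONE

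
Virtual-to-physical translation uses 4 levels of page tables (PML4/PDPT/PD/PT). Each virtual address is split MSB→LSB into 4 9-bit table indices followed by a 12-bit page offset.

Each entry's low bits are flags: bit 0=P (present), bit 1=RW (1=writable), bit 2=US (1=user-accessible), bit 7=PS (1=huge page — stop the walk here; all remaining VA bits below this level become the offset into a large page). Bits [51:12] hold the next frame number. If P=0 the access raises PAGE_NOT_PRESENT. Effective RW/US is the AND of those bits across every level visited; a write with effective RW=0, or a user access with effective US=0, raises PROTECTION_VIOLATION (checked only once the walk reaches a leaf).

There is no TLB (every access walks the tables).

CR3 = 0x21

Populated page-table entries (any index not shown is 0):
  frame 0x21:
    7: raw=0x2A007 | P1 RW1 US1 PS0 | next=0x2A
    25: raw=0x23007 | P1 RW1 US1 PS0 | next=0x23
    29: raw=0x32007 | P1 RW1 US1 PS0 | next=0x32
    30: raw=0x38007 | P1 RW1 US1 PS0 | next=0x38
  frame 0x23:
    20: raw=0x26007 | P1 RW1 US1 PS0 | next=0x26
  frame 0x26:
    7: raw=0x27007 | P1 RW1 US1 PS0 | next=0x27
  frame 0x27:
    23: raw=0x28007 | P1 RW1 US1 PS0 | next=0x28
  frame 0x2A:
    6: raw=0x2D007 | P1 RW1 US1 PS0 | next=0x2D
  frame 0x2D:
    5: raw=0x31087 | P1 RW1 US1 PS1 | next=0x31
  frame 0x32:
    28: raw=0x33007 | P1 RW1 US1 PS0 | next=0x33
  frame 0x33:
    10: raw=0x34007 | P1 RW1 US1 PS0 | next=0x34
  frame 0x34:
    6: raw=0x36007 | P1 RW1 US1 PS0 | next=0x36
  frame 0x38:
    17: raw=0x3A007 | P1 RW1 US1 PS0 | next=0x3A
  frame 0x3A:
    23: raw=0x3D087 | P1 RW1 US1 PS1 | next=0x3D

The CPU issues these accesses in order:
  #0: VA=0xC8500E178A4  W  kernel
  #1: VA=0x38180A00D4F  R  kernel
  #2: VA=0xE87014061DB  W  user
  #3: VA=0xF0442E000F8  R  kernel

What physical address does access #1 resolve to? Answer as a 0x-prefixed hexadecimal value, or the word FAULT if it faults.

Trace:
#0 VA=0xC8500E178A4 (w,kernel):
  L0 @0x21[25] → 0x23007  P=1,RW=1,US=1,PS=0
  L1 @0x23[20] → 0x26007  P=1,RW=1,US=1,PS=0
  L2 @0x26[7] → 0x27007  P=1,RW=1,US=1,PS=0
  L3 @0x27[23] → 0x28007  P=1,RW=1,US=1,PS=0
  ⇒ phys 0x288A4  [4 reads]
#1 VA=0x38180A00D4F (r,kernel):
  L0 @0x21[7] → 0x2A007  P=1,RW=1,US=1,PS=0
  L1 @0x2A[6] → 0x2D007  P=1,RW=1,US=1,PS=0
  L2 @0x2D[5] → 0x31087  P=1,RW=1,US=1,PS=1
  ⇒ phys 0x31D4F (huge @L2)  [3 reads]
#2 VA=0xE87014061DB (w,user):
  L0 @0x21[29] → 0x32007  P=1,RW=1,US=1,PS=0
  L1 @0x32[28] → 0x33007  P=1,RW=1,US=1,PS=0
  L2 @0x33[10] → 0x34007  P=1,RW=1,US=1,PS=0
  L3 @0x34[6] → 0x36007  P=1,RW=1,US=1,PS=0
  ⇒ phys 0x361DB  [4 reads]
#3 VA=0xF0442E000F8 (r,kernel):
  L0 @0x21[30] → 0x38007  P=1,RW=1,US=1,PS=0
  L1 @0x38[17] → 0x3A007  P=1,RW=1,US=1,PS=0
  L2 @0x3A[23] → 0x3D087  P=1,RW=1,US=1,PS=1
  ⇒ phys 0x3D0F8 (huge @L2)  [3 reads]

Access #1 PA: 0x31D4F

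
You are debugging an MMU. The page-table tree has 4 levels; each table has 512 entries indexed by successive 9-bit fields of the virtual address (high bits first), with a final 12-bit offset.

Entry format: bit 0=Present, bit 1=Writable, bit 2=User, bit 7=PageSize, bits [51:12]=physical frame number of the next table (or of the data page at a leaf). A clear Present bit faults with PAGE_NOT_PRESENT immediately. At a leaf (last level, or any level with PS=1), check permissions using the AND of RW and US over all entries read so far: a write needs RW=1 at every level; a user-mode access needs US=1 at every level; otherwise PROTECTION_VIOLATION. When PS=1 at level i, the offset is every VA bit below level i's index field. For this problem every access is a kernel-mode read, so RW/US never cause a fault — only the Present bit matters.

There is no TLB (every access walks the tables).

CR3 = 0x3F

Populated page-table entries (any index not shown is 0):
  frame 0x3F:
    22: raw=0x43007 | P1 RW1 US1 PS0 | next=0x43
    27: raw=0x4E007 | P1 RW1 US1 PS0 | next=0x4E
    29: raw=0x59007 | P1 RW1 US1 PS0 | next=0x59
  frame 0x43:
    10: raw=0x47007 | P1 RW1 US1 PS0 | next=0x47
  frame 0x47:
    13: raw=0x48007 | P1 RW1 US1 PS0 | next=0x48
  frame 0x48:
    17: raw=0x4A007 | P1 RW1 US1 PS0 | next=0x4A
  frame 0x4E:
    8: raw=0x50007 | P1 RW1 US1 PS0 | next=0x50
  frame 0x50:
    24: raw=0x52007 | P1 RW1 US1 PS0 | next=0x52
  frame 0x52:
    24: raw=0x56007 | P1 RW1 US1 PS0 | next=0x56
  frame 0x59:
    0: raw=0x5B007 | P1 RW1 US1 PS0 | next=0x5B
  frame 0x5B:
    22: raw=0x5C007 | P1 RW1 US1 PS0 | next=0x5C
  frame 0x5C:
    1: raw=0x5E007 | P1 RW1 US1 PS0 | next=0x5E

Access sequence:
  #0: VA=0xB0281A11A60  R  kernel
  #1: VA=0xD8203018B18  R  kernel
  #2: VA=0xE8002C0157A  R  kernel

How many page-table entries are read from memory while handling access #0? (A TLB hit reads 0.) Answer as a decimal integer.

Walk each access:
#0 VA=0xB0281A11A60 (r,kernel):
  lvl0: tbl 0x3F, slot 22 ⇒ 0x43007 (P1/RW1/US1/PS0)
  lvl1: tbl 0x43, slot 10 ⇒ 0x47007 (P1/RW1/US1/PS0)
  lvl2: tbl 0x47, slot 13 ⇒ 0x48007 (P1/RW1/US1/PS0)
  lvl3: tbl 0x48, slot 17 ⇒ 0x4A007 (P1/RW1/US1/PS0)
  → PA=0x4AA60  (4 entries read)
#1 VA=0xD8203018B18 (r,kernel):
  lvl0: tbl 0x3F, slot 27 ⇒ 0x4E007 (P1/RW1/US1/PS0)
  lvl1: tbl 0x4E, slot 8 ⇒ 0x50007 (P1/RW1/US1/PS0)
  lvl2: tbl 0x50, slot 24 ⇒ 0x52007 (P1/RW1/US1/PS0)
  lvl3: tbl 0x52, slot 24 ⇒ 0x56007 (P1/RW1/US1/PS0)
  → PA=0x56B18  (4 entries read)
#2 VA=0xE8002C0157A (r,kernel):
  lvl0: tbl 0x3F, slot 29 ⇒ 0x59007 (P1/RW1/US1/PS0)
  lvl1: tbl 0x59, slot 0 ⇒ 0x5B007 (P1/RW1/US1/PS0)
  lvl2: tbl 0x5B, slot 22 ⇒ 0x5C007 (P1/RW1/US1/PS0)
  lvl3: tbl 0x5C, slot 1 ⇒ 0x5E007 (P1/RW1/US1/PS0)
  → PA=0x5E57A  (4 entries read)

Entries read for #0: 4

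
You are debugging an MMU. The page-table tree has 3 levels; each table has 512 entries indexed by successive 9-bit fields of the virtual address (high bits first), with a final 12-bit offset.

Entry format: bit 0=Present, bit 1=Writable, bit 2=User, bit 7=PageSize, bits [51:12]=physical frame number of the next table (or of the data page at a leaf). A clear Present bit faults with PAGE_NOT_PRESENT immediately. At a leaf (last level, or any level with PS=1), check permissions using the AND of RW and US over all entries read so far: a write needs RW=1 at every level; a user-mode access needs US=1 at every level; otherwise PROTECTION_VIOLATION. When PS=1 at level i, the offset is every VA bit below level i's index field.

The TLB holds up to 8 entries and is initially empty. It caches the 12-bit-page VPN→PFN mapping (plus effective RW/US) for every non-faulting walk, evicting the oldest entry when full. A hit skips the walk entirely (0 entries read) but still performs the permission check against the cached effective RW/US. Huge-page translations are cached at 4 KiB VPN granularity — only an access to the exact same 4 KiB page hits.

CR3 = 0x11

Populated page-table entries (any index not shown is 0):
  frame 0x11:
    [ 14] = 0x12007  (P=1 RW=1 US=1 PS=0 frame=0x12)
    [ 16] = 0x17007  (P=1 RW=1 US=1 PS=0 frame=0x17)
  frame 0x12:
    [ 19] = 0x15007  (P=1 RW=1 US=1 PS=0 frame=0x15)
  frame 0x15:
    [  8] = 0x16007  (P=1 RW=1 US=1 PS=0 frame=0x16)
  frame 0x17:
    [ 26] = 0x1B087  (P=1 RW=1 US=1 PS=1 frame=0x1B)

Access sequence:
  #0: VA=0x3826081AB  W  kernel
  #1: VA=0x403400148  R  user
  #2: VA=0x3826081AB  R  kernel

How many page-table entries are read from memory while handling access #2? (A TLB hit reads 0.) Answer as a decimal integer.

Walk each access:
#0 VA=0x3826081AB (w,kernel):
  L0: frame=0x11 idx=14 entry=0x12007 [P=1 RW=1 US=1 PS=0]
  L1: frame=0x12 idx=19 entry=0x15007 [P=1 RW=1 US=1 PS=0]
  L2: frame=0x15 idx=8 entry=0x16007 [P=1 RW=1 US=1 PS=0]
  ⇒ phys 0x161AB  [3 reads]
#1 VA=0x403400148 (r,user):
  L0: frame=0x11 idx=16 entry=0x17007 [P=1 RW=1 US=1 PS=0]
  L1: frame=0x17 idx=26 entry=0x1B087 [P=1 RW=1 US=1 PS=1]
  ⇒ phys 0x1B148 (huge @L1)  [2 reads]
#2 VA=0x3826081AB (r,kernel):
  TLB hit vpn=0x382608 → PA=0x161AB

Entries read for #2: 0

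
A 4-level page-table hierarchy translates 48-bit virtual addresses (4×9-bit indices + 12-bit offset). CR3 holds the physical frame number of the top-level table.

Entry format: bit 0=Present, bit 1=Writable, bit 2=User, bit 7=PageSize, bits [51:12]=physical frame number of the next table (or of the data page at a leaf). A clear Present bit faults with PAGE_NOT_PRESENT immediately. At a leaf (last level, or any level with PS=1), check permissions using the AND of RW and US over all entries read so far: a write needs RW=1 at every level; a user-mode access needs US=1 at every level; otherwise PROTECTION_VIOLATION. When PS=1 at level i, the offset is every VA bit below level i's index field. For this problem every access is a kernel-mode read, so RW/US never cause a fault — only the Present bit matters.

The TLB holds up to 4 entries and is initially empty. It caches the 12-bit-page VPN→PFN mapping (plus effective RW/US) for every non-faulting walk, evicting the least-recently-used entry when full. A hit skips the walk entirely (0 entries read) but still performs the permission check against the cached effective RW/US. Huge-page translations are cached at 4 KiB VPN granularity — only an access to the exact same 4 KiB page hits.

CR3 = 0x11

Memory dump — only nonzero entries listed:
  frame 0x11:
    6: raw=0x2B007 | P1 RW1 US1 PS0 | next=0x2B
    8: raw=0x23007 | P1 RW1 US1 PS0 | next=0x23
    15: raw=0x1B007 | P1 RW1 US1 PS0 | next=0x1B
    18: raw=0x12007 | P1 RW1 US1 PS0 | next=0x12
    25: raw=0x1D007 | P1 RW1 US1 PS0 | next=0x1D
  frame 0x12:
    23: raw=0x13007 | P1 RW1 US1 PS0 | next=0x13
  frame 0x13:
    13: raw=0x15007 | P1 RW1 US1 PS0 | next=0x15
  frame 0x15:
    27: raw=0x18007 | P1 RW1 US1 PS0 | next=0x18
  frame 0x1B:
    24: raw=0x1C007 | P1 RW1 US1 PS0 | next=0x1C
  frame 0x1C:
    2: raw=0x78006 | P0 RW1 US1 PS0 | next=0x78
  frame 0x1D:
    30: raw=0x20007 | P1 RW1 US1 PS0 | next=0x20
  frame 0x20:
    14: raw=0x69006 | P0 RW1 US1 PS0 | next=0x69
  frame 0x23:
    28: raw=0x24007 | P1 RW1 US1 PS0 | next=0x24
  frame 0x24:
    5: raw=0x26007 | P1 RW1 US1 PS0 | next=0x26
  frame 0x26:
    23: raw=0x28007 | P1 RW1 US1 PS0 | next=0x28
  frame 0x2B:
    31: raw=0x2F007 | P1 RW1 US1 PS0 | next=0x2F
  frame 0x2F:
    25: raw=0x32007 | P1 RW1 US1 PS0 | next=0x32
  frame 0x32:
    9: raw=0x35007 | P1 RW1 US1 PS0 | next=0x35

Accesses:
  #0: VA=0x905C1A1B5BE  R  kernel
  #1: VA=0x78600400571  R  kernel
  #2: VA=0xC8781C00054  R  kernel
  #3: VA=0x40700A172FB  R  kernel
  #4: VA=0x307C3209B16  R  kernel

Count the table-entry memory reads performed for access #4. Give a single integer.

Trace:
#0 VA=0x905C1A1B5BE (r,kernel):
  lvl0: tbl 0x11, slot 18 ⇒ 0x12007 (P1/RW1/US1/PS0)
  lvl1: tbl 0x12, slot 23 ⇒ 0x13007 (P1/RW1/US1/PS0)
  lvl2: tbl 0x13, slot 13 ⇒ 0x15007 (P1/RW1/US1/PS0)
  lvl3: tbl 0x15, slot 27 ⇒ 0x18007 (P1/RW1/US1/PS0)
  ⇒ phys 0x185BE  [4 reads]
#1 VA=0x78600400571 (r,kernel):
  lvl0: tbl 0x11, slot 15 ⇒ 0x1B007 (P1/RW1/US1/PS0)
  lvl1: tbl 0x1B, slot 24 ⇒ 0x1C007 (P1/RW1/US1/PS0)
  lvl2: tbl 0x1C, slot 2 ⇒ 0x78006 (P0/RW1/US1/PS0)
  ✗ PAGE_NOT_PRESENT  [3 reads]
#2 VA=0xC8781C00054 (r,kernel):
  lvl0: tbl 0x11, slot 25 ⇒ 0x1D007 (P1/RW1/US1/PS0)
  lvl1: tbl 0x1D, slot 30 ⇒ 0x20007 (P1/RW1/US1/PS0)
  lvl2: tbl 0x20, slot 14 ⇒ 0x69006 (P0/RW1/US1/PS0)
  ✗ PAGE_NOT_PRESENT  [3 reads]
#3 VA=0x40700A172FB (r,kernel):
  lvl0: tbl 0x11, slot 8 ⇒ 0x23007 (P1/RW1/US1/PS0)
  lvl1: tbl 0x23, slot 28 ⇒ 0x24007 (P1/RW1/US1/PS0)
  lvl2: tbl 0x24, slot 5 ⇒ 0x26007 (P1/RW1/US1/PS0)
  lvl3: tbl 0x26, slot 23 ⇒ 0x28007 (P1/RW1/US1/PS0)
  ⇒ phys 0x282FB  [4 reads]
#4 VA=0x307C3209B16 (r,kernel):
  lvl0: tbl 0x11, slot 6 ⇒ 0x2B007 (P1/RW1/US1/PS0)
  lvl1: tbl 0x2B, slot 31 ⇒ 0x2F007 (P1/RW1/US1/PS0)
  lvl2: tbl 0x2F, slot 25 ⇒ 0x32007 (P1/RW1/US1/PS0)
  lvl3: tbl 0x32, slot 9 ⇒ 0x35007 (P1/RW1/US1/PS0)
  ⇒ phys 0x35B16  [4 reads]

Entries read for #4: 4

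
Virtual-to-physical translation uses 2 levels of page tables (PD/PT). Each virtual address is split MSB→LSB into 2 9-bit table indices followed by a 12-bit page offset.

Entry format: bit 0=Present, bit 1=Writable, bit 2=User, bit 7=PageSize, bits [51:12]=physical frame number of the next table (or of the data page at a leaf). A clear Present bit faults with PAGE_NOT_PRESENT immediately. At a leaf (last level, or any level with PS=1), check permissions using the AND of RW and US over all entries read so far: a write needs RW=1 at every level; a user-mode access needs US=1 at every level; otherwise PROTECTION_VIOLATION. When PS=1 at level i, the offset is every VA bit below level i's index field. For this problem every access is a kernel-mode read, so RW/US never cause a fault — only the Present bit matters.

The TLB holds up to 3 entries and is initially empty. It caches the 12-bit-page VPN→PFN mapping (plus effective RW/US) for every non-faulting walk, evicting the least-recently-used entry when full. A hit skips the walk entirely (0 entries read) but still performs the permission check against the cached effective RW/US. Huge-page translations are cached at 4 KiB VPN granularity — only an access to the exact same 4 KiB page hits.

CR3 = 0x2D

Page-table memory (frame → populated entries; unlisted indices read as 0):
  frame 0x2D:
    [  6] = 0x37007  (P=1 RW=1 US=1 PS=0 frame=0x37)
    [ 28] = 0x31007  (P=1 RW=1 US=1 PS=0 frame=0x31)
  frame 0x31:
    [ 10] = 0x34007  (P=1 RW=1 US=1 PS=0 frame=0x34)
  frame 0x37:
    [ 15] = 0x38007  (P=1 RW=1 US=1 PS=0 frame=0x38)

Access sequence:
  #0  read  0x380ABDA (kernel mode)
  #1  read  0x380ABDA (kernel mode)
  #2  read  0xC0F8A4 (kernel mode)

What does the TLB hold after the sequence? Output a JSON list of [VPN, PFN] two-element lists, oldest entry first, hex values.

Trace:
#0 VA=0x380ABDA (r,kernel):
  L0 @0x2D[28] → 0x31007  P=1,RW=1,US=1,PS=0
  L1 @0x31[10] → 0x34007  P=1,RW=1,US=1,PS=0
  ✓ 0x34BDA  — 2 lookups
#1 VA=0x380ABDA (r,kernel):
  TLB hit vpn=0x380A → PA=0x34BDA
#2 VA=0xC0F8A4 (r,kernel):
  L0 @0x2D[6] → 0x37007  P=1,RW=1,US=1,PS=0
  L1 @0x37[15] → 0x38007  P=1,RW=1,US=1,PS=0
  ✓ 0x388A4  — 2 lookups

TLB: [["0x380A", "0x34"], ["0xC0F", "0x38"]]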